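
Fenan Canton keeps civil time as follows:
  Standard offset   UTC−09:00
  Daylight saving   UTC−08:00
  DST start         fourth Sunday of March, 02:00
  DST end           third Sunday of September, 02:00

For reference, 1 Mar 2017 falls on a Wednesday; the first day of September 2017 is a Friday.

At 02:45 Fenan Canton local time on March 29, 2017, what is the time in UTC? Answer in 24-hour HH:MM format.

10:45

1 March 2017 is a Wednesday, so the first Sunday is March 5 and the fourth is March 26.
1 September 2017 is a Friday, so the first Sunday is September 3 and the third is September 17.
March 29, 2017 falls between 26 March and 17 September, so daylight saving is in effect and Fenan Canton is at UTC−08:00.
02:45 local + 8h = 10:45 UTC.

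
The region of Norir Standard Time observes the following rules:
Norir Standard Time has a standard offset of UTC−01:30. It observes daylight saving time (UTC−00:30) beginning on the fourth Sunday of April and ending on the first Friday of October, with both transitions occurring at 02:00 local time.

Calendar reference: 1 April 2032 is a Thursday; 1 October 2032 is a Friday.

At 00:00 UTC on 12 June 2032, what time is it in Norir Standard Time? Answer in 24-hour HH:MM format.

23:30

1 April 2032 is a Thursday, so the first Sunday is April 4 and the fourth is April 25.
1 October 2032 is a Friday, so the first Friday is October 1.
At the standard offset (UTC−01:30), 00:00 UTC − 1h30m = 22:30 Norir Standard Time standard time (rolling into the previous day, 11 June 2032).
Daylight saving runs 25 April – 1 October; the standard-time date in Norir Standard Time, 11 June 2032, is inside that window, so Norir Standard Time is at UTC−00:30.
00:00 UTC − 0h30m = 23:30 local (rolling into the previous day, 11 June 2032).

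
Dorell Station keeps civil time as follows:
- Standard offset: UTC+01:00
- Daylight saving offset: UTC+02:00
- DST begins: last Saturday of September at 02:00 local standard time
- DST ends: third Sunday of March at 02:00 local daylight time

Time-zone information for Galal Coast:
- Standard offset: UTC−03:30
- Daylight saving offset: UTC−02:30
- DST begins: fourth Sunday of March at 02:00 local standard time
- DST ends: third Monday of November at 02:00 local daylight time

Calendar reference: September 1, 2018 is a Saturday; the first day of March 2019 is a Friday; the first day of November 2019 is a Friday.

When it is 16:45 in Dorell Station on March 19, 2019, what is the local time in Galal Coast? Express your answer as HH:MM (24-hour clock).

12:15

1 September 2018 is a Saturday, so Saturdays fall on 1, 8, 15, 22, 29; the last is September 29.
1 March 2019 is a Friday, so the first Sunday is March 3 and the third is March 17.
March 19, 2019 does not fall between 29 September 2018 and 17 March 2019, so daylight saving is not in effect and Dorell Station is at UTC+01:00.
16:45 Dorell Station − 1h = 15:45 UTC.
1 March 2019 is a Friday, so the first Sunday is March 3 and the fourth is March 24.
1 November 2019 is a Friday, so the first Monday is November 4 and the third is November 18.
At the standard offset (UTC−03:30), 15:45 UTC − 3h30m = 12:15 Galal Coast standard time.
The standard-time date in Galal Coast, March 19, 2019, does not fall between 24 March and 18 November, so daylight saving is not in effect and Galal Coast is at UTC−03:30.
15:45 UTC − 3h30m = 12:15 Galal Coast.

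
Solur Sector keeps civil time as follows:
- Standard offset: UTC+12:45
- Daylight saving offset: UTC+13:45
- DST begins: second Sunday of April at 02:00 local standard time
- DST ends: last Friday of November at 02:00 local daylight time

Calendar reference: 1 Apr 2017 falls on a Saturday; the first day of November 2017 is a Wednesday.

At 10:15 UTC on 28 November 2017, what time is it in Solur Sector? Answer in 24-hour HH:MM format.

23:00

1 April 2017 is a Saturday, so the first Sunday is April 2 and the second is April 9.
1 November 2017 is a Wednesday, so Fridays fall on 3, 10, 17, 24; the last is November 24.
At the standard offset (UTC+12:45), 10:15 UTC + 12h45m = 23:00 Solur Sector standard time.
The standard-time date in Solur Sector, 28 November 2017, is outside the daylight-saving period (9 April – 24 November), so Solur Sector is on standard time, UTC+12:45.
10:15 UTC + 12h45m = 23:00 local.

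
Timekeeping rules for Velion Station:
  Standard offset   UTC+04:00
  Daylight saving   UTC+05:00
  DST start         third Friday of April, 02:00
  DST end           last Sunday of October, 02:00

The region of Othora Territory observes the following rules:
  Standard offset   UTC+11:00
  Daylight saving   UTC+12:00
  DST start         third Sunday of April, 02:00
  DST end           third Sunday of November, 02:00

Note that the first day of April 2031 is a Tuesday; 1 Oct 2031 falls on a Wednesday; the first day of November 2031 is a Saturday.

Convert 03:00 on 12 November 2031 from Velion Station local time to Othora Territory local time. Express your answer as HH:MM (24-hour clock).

1 April 2031 is a Tuesday, so the first Friday is April 4 and the third is April 18.
1 October 2031 is a Wednesday, so Sundays fall on 5, 12, 19, 26; the last is October 26.
12 November 2031 does not fall between 18 April and 26 October, so daylight saving is not in effect and Velion Station is at UTC+04:00.
03:00 Velion Station − 4h = 23:00 UTC (rolling into the previous day, 11 November 2031).
1 April 2031 is a Tuesday, so the first Sunday is April 6 and the third is April 20.
1 November 2031 is a Saturday, so the first Sunday is November 2 and the third is November 16.
At the standard offset (UTC+11:00), 23:00 UTC + 11h = 10:00 Othora Territory standard time (rolling into the next day, 12 November 2031).
Daylight saving runs 20 April – 16 November; the standard-time date in Othora Territory, 12 November 2031, is inside that window, so Othora Territory is at UTC+12:00.
23:00 UTC + 12h = 11:00 Othora Territory (rolling into the next day, 12 November 2031).

11:00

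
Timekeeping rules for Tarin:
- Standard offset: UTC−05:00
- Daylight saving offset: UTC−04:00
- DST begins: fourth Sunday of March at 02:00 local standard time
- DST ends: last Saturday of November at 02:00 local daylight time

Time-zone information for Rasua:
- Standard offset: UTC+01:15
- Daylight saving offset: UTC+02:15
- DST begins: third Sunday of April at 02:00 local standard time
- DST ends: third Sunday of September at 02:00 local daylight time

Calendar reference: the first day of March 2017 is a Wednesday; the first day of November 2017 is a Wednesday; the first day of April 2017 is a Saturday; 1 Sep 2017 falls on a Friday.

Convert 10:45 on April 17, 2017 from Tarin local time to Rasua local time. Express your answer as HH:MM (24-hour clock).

1 March 2017 is a Wednesday, so the first Sunday is March 5 and the fourth is March 26.
1 November 2017 is a Wednesday, so Saturdays fall on 4, 11, 18, 25; the last is November 25.
April 17, 2017 lies within the daylight-saving period (26 March – 25 November), so Tarin is on daylight time, UTC−04:00.
10:45 Tarin + 4h = 14:45 UTC.
1 April 2017 is a Saturday, so the first Sunday is April 2 and the third is April 16.
1 September 2017 is a Friday, so the first Sunday is September 3 and the third is September 17.
At the standard offset (UTC+01:15), 14:45 UTC + 1h15m = 16:00 Rasua standard time.
Daylight saving runs 16 April – 17 September; the standard-time date in Rasua, April 17, 2017, is inside that window, so Rasua is at UTC+02:15.
14:45 UTC + 2h15m = 17:00 Rasua.

17:00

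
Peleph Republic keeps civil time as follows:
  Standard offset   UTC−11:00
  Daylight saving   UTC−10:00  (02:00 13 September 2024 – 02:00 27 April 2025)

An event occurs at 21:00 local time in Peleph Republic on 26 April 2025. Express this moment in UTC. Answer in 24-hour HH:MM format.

Daylight saving runs 13 September 2024 – 27 April 2025; 26 April 2025 is inside that window, so Peleph Republic is at UTC−10:00.
21:00 local + 10h = 07:00 UTC (rolling into the next day, 27 April 2025).

07:00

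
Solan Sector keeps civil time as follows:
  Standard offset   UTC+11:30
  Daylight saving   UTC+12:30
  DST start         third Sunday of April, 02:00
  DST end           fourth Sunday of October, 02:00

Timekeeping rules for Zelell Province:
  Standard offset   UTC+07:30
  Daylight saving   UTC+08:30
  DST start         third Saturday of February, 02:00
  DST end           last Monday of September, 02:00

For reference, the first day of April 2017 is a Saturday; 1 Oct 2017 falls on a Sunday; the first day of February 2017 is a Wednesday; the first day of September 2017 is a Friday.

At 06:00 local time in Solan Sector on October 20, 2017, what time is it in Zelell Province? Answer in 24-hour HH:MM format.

01:00

1 April 2017 is a Saturday, so the first Sunday is April 2 and the third is April 16.
1 October 2017 is a Sunday, so the first Sunday is October 1 and the fourth is October 22.
October 20, 2017 falls between 16 April and 22 October, so daylight saving is in effect and Solan Sector is at UTC+12:30.
06:00 Solan Sector − 12h30m = 17:30 UTC (rolling into the previous day, 19 October 2017).
1 February 2017 is a Wednesday, so the first Saturday is February 4 and the third is February 18.
1 September 2017 is a Friday, so Mondays fall on 4, 11, 18, 25; the last is September 25.
At the standard offset (UTC+07:30), 17:30 UTC + 7h30m = 01:00 Zelell Province standard time (rolling into the next day, 20 October 2017).
The standard-time date in Zelell Province, October 20, 2017, is outside the daylight-saving period (18 February – 25 September), so Zelell Province is on standard time, UTC+07:30.
17:30 UTC + 7h30m = 01:00 Zelell Province (rolling into the next day, 20 October 2017).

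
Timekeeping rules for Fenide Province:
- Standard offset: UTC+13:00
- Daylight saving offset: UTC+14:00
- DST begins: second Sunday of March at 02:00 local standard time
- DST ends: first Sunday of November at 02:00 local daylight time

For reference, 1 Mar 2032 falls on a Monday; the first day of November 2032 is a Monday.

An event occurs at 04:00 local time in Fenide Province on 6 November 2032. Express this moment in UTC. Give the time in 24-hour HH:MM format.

14:00

1 March 2032 is a Monday, so the first Sunday is March 7 and the second is March 14.
1 November 2032 is a Monday, so the first Sunday is November 7.
6 November 2032 falls between 14 March and 7 November, so daylight saving is in effect and Fenide Province is at UTC+14:00.
04:00 local − 14h = 14:00 UTC (rolling into the previous day, 5 November 2032).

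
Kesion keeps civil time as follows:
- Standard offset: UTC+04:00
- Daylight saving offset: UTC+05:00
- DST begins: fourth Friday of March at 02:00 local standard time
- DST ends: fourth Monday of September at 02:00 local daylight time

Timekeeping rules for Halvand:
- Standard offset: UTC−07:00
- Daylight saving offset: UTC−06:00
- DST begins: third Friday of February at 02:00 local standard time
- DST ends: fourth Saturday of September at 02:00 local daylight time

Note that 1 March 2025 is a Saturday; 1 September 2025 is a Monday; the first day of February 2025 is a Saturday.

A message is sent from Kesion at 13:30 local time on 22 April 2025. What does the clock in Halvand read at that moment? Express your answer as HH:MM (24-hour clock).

02:30

1 March 2025 is a Saturday, so the first Friday is March 7 and the fourth is March 28.
1 September 2025 is a Monday, so the first Monday is September 1 and the fourth is September 22.
22 April 2025 falls between 28 March and 22 September, so daylight saving is in effect and Kesion is at UTC+05:00.
13:30 Kesion − 5h = 08:30 UTC.
1 February 2025 is a Saturday, so the first Friday is February 7 and the third is February 21.
1 September 2025 is a Monday, so the first Saturday is September 6 and the fourth is September 27.
At the standard offset (UTC−07:00), 08:30 UTC − 7h = 01:30 Halvand standard time.
The standard-time date in Halvand, 22 April 2025, lies within the daylight-saving period (21 February – 27 September), so Halvand is on daylight time, UTC−06:00.
08:30 UTC − 6h = 02:30 Halvand.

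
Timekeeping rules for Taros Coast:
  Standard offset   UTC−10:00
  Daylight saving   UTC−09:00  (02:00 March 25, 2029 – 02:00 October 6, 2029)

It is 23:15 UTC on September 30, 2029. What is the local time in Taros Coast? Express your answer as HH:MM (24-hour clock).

14:15

At the standard offset (UTC−10:00), 23:15 UTC − 10h = 13:15 Taros Coast standard time.
The standard-time date in Taros Coast, September 30, 2029, lies within the daylight-saving period (25 March – 6 October), so Taros Coast is on daylight time, UTC−09:00.
23:15 UTC − 9h = 14:15 local.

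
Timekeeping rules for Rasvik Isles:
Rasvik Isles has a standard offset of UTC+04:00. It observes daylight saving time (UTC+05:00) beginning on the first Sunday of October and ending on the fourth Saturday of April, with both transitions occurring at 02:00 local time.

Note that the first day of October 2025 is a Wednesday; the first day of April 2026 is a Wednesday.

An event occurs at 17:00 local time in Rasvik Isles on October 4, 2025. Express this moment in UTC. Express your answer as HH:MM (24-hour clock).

13:00

1 October 2025 is a Wednesday, so the first Sunday is October 5.
1 April 2026 is a Wednesday, so the first Saturday is April 4 and the fourth is April 25.
October 4, 2025 is outside the daylight-saving period (5 October 2025 – 25 April 2026), so Rasvik Isles is on standard time, UTC+04:00.
17:00 local − 4h = 13:00 UTC.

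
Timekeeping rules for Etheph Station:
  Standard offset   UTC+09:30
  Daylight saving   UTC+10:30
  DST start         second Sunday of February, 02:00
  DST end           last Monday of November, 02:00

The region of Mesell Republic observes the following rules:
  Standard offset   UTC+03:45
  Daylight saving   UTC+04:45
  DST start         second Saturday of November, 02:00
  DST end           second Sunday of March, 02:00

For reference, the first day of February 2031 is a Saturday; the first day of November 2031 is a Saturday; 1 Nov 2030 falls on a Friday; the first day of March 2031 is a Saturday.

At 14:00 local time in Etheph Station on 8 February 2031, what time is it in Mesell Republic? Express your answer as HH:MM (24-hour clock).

09:15

1 February 2031 is a Saturday, so the first Sunday is February 2 and the second is February 9.
1 November 2031 is a Saturday, so Mondays fall on 3, 10, 17, 24; the last is November 24.
Daylight saving runs 9 February – 24 November; 8 February 2031 is outside that window, so Etheph Station is on standard time at UTC+09:30.
14:00 Etheph Station − 9h30m = 04:30 UTC.
1 November 2030 is a Friday, so the first Saturday is November 2 and the second is November 9.
1 March 2031 is a Saturday, so the first Sunday is March 2 and the second is March 9.
At the standard offset (UTC+03:45), 04:30 UTC + 3h45m = 08:15 Mesell Republic standard time.
The standard-time date in Mesell Republic, 8 February 2031, lies within the daylight-saving period (9 November 2030 – 9 March 2031), so Mesell Republic is on daylight time, UTC+04:45.
04:30 UTC + 4h45m = 09:15 Mesell Republic.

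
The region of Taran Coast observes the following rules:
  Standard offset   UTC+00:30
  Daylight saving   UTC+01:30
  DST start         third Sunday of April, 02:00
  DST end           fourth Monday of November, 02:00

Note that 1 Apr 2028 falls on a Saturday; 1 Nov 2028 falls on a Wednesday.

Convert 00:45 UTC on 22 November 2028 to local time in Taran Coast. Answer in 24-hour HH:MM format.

02:15

1 April 2028 is a Saturday, so the first Sunday is April 2 and the third is April 16.
1 November 2028 is a Wednesday, so the first Monday is November 6 and the fourth is November 27.
At the standard offset (UTC+00:30), 00:45 UTC + 0h30m = 01:15 Taran Coast standard time.
Daylight saving runs 16 April – 27 November; the standard-time date in Taran Coast, 22 November 2028, is inside that window, so Taran Coast is at UTC+01:30.
00:45 UTC + 1h30m = 02:15 local.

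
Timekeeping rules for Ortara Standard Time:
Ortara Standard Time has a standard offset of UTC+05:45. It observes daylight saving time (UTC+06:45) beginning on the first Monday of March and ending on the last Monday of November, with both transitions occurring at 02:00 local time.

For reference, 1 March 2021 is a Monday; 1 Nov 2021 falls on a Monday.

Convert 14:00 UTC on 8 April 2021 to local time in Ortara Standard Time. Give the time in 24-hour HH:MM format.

1 March 2021 is a Monday, so the first Monday is March 1.
1 November 2021 is a Monday, so Mondays fall on 1, 8, 15, 22, 29; the last is November 29.
At the standard offset (UTC+05:45), 14:00 UTC + 5h45m = 19:45 Ortara Standard Time standard time.
The standard-time date in Ortara Standard Time, 8 April 2021, falls between 1 March and 29 November, so daylight saving is in effect and Ortara Standard Time is at UTC+06:45.
14:00 UTC + 6h45m = 20:45 local.

20:45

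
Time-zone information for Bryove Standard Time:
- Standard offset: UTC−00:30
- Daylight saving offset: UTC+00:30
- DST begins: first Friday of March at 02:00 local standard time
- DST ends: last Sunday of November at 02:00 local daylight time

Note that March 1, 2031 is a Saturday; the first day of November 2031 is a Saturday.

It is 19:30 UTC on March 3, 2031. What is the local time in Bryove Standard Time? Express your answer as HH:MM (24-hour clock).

1 March 2031 is a Saturday, so the first Friday is March 7.
1 November 2031 is a Saturday, so Sundays fall on 2, 9, 16, 23, 30; the last is November 30.
At the standard offset (UTC−00:30), 19:30 UTC − 0h30m = 19:00 Bryove Standard Time standard time.
The standard-time date in Bryove Standard Time, March 3, 2031, does not fall between 7 March and 30 November, so daylight saving is not in effect and Bryove Standard Time is at UTC−00:30.
19:30 UTC − 0h30m = 19:00 local.

19:00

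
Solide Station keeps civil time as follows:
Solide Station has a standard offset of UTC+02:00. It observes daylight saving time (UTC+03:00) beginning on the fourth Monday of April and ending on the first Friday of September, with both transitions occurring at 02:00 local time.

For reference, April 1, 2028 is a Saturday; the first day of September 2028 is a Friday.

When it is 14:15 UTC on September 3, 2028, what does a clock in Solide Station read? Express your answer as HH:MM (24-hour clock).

1 April 2028 is a Saturday, so the first Monday is April 3 and the fourth is April 24.
1 September 2028 is a Friday, so the first Friday is September 1.
At the standard offset (UTC+02:00), 14:15 UTC + 2h = 16:15 Solide Station standard time.
Daylight saving runs 24 April – 1 September; the standard-time date in Solide Station, September 3, 2028, is outside that window, so Solide Station is on standard time at UTC+02:00.
14:15 UTC + 2h = 16:15 local.

16:15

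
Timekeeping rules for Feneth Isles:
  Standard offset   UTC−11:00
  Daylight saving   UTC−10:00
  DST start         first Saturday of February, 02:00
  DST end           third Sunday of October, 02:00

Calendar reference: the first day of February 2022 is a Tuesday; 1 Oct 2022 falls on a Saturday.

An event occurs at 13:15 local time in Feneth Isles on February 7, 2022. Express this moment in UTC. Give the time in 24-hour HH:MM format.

23:15

1 February 2022 is a Tuesday, so the first Saturday is February 5.
1 October 2022 is a Saturday, so the first Sunday is October 2 and the third is October 16.
February 7, 2022 lies within the daylight-saving period (5 February – 16 October), so Feneth Isles is on daylight time, UTC−10:00.
13:15 local + 10h = 23:15 UTC.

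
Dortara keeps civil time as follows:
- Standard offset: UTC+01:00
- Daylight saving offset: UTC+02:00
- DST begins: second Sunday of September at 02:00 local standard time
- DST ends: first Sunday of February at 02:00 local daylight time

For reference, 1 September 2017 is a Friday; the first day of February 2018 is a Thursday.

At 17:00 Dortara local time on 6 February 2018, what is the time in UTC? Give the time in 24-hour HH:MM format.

16:00

1 September 2017 is a Friday, so the first Sunday is September 3 and the second is September 10.
1 February 2018 is a Thursday, so the first Sunday is February 4.
Daylight saving runs 10 September 2017 – 4 February 2018; 6 February 2018 is outside that window, so Dortara is on standard time at UTC+01:00.
17:00 local − 1h = 16:00 UTC.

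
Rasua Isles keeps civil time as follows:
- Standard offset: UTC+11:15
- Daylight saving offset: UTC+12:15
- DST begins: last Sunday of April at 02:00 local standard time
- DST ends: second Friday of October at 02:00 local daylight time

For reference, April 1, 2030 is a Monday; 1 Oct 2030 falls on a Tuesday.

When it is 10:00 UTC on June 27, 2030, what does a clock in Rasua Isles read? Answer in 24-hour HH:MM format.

22:15

1 April 2030 is a Monday, so Sundays fall on 7, 14, 21, 28; the last is April 28.
1 October 2030 is a Tuesday, so the first Friday is October 4 and the second is October 11.
At the standard offset (UTC+11:15), 10:00 UTC + 11h15m = 21:15 Rasua Isles standard time.
The standard-time date in Rasua Isles, June 27, 2030, falls between 28 April and 11 October, so daylight saving is in effect and Rasua Isles is at UTC+12:15.
10:00 UTC + 12h15m = 22:15 local.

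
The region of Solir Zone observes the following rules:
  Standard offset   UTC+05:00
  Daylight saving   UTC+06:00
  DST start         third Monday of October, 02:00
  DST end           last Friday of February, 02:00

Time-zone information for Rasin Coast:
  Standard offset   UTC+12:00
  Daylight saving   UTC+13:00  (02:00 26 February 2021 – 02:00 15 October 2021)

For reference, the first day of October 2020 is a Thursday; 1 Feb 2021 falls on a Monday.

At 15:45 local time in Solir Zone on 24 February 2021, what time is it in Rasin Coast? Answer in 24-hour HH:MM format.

21:45

1 October 2020 is a Thursday, so the first Monday is October 5 and the third is October 19.
1 February 2021 is a Monday, so Fridays fall on 5, 12, 19, 26; the last is February 26.
24 February 2021 lies within the daylight-saving period (19 October 2020 – 26 February 2021), so Solir Zone is on daylight time, UTC+06:00.
15:45 Solir Zone − 6h = 09:45 UTC.
At the standard offset (UTC+12:00), 09:45 UTC + 12h = 21:45 Rasin Coast standard time.
The standard-time date in Rasin Coast, 24 February 2021, does not fall between 26 February and 15 October, so daylight saving is not in effect and Rasin Coast is at UTC+12:00.
09:45 UTC + 12h = 21:45 Rasin Coast.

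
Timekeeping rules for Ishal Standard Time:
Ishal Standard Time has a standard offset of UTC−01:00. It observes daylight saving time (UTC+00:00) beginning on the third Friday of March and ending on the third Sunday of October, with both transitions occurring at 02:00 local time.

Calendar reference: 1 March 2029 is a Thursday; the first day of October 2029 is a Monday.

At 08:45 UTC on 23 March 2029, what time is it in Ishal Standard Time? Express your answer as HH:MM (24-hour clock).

1 March 2029 is a Thursday, so the first Friday is March 2 and the third is March 16.
1 October 2029 is a Monday, so the first Sunday is October 7 and the third is October 21.
At the standard offset (UTC−01:00), 08:45 UTC − 1h = 07:45 Ishal Standard Time standard time.
The standard-time date in Ishal Standard Time, 23 March 2029, falls between 16 March and 21 October, so daylight saving is in effect and Ishal Standard Time is at UTC+00:00.
08:45 UTC + 0h = 08:45 local.

08:45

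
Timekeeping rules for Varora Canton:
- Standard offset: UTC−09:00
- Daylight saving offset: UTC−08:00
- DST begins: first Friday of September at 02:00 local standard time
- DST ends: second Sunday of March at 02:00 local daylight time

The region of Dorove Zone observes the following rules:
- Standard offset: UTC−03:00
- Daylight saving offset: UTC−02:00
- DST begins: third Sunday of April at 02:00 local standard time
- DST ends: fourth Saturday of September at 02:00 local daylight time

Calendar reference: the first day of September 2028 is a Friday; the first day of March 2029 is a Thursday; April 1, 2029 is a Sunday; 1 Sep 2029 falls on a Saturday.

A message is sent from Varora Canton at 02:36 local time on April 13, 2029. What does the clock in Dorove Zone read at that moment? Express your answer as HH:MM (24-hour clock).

1 September 2028 is a Friday, so the first Friday is September 1.
1 March 2029 is a Thursday, so the first Sunday is March 4 and the second is March 11.
Daylight saving runs 1 September 2028 – 11 March 2029; April 13, 2029 is outside that window, so Varora Canton is on standard time at UTC−09:00.
02:36 Varora Canton + 9h = 11:36 UTC.
1 April 2029 is a Sunday, so the first Sunday is April 1 and the third is April 15.
1 September 2029 is a Saturday, so the first Saturday is September 1 and the fourth is September 22.
At the standard offset (UTC−03:00), 11:36 UTC − 3h = 08:36 Dorove Zone standard time.
Daylight saving runs 15 April – 22 September; the standard-time date in Dorove Zone, April 13, 2029, is outside that window, so Dorove Zone is on standard time at UTC−03:00.
11:36 UTC − 3h = 08:36 Dorove Zone.

08:36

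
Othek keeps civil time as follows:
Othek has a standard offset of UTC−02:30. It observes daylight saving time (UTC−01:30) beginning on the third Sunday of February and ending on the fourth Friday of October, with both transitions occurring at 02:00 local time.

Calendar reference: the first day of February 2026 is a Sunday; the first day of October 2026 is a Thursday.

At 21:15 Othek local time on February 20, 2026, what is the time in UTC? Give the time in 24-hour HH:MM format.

1 February 2026 is a Sunday, so the first Sunday is February 1 and the third is February 15.
1 October 2026 is a Thursday, so the first Friday is October 2 and the fourth is October 23.
February 20, 2026 falls between 15 February and 23 October, so daylight saving is in effect and Othek is at UTC−01:30.
21:15 local + 1h30m = 22:45 UTC.

22:45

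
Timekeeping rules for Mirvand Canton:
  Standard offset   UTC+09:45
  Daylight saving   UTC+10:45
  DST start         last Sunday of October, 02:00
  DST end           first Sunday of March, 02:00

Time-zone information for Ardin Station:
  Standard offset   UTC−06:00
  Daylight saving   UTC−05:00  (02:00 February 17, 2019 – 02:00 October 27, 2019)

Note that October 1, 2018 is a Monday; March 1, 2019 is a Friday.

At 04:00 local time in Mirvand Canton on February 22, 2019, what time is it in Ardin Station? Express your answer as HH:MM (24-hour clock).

1 October 2018 is a Monday, so Sundays fall on 7, 14, 21, 28; the last is October 28.
1 March 2019 is a Friday, so the first Sunday is March 3.
February 22, 2019 lies within the daylight-saving period (28 October 2018 – 3 March 2019), so Mirvand Canton is on daylight time, UTC+10:45.
04:00 Mirvand Canton − 10h45m = 17:15 UTC (rolling into the previous day, 21 February 2019).
At the standard offset (UTC−06:00), 17:15 UTC − 6h = 11:15 Ardin Station standard time.
The standard-time date in Ardin Station, February 21, 2019, falls between 17 February and 27 October, so daylight saving is in effect and Ardin Station is at UTC−05:00.
17:15 UTC − 5h = 12:15 Ardin Station.

12:15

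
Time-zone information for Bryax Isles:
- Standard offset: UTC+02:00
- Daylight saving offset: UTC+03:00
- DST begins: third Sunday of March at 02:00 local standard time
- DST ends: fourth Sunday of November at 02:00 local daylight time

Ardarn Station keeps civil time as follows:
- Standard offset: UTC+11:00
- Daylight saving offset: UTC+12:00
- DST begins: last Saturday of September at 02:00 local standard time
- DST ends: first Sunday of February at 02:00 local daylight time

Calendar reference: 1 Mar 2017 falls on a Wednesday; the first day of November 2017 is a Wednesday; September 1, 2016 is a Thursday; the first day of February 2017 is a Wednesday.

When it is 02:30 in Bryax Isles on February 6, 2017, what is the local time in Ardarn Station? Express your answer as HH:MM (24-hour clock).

11:30

1 March 2017 is a Wednesday, so the first Sunday is March 5 and the third is March 19.
1 November 2017 is a Wednesday, so the first Sunday is November 5 and the fourth is November 26.
Daylight saving runs 19 March – 26 November; February 6, 2017 is outside that window, so Bryax Isles is on standard time at UTC+02:00.
02:30 Bryax Isles − 2h = 00:30 UTC.
1 September 2016 is a Thursday, so Saturdays fall on 3, 10, 17, 24; the last is September 24.
1 February 2017 is a Wednesday, so the first Sunday is February 5.
At the standard offset (UTC+11:00), 00:30 UTC + 11h = 11:30 Ardarn Station standard time.
The standard-time date in Ardarn Station, February 6, 2017, is outside the daylight-saving period (24 September 2016 – 5 February 2017), so Ardarn Station is on standard time, UTC+11:00.
00:30 UTC + 11h = 11:30 Ardarn Station.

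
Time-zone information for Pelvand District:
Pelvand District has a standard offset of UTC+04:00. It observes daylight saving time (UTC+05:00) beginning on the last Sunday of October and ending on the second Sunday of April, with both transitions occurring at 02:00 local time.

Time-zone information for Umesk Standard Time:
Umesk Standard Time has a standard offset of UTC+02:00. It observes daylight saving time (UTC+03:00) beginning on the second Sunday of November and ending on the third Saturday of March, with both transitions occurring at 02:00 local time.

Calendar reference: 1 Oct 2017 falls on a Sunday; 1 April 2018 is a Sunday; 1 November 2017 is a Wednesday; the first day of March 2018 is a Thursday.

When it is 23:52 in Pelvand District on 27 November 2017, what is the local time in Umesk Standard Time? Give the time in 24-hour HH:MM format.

1 October 2017 is a Sunday, so Sundays fall on 1, 8, 15, 22, 29; the last is October 29.
1 April 2018 is a Sunday, so the first Sunday is April 1 and the second is April 8.
27 November 2017 falls between 29 October 2017 and 8 April 2018, so daylight saving is in effect and Pelvand District is at UTC+05:00.
23:52 Pelvand District − 5h = 18:52 UTC.
1 November 2017 is a Wednesday, so the first Sunday is November 5 and the second is November 12.
1 March 2018 is a Thursday, so the first Saturday is March 3 and the third is March 17.
At the standard offset (UTC+02:00), 18:52 UTC + 2h = 20:52 Umesk Standard Time standard time.
The standard-time date in Umesk Standard Time, 27 November 2017, lies within the daylight-saving period (12 November 2017 – 17 March 2018), so Umesk Standard Time is on daylight time, UTC+03:00.
18:52 UTC + 3h = 21:52 Umesk Standard Time.

21:52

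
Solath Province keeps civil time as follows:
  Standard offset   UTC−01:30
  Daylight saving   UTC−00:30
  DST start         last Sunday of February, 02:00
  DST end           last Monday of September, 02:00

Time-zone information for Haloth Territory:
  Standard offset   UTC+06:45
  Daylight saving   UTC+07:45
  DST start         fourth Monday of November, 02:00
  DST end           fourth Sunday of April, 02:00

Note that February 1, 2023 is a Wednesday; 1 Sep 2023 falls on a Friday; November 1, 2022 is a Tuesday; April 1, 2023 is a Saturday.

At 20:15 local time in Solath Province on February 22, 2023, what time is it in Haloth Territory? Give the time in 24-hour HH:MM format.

05:30

1 February 2023 is a Wednesday, so Sundays fall on 5, 12, 19, 26; the last is February 26.
1 September 2023 is a Friday, so Mondays fall on 4, 11, 18, 25; the last is September 25.
Daylight saving runs 26 February – 25 September; February 22, 2023 is outside that window, so Solath Province is on standard time at UTC−01:30.
20:15 Solath Province + 1h30m = 21:45 UTC.
1 November 2022 is a Tuesday, so the first Monday is November 7 and the fourth is November 28.
1 April 2023 is a Saturday, so the first Sunday is April 2 and the fourth is April 23.
At the standard offset (UTC+06:45), 21:45 UTC + 6h45m = 04:30 Haloth Territory standard time (rolling into the next day, 23 February 2023).
The standard-time date in Haloth Territory, February 23, 2023, falls between 28 November 2022 and 23 April 2023, so daylight saving is in effect and Haloth Territory is at UTC+07:45.
21:45 UTC + 7h45m = 05:30 Haloth Territory (rolling into the next day, 23 February 2023).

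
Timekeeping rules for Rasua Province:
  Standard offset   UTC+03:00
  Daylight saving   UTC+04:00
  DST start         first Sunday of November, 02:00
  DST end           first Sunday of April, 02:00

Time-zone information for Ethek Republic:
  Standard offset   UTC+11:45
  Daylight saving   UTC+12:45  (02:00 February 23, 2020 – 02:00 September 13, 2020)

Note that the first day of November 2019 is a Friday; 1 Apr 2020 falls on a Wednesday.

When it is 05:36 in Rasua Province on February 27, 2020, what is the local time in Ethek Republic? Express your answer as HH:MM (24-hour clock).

1 November 2019 is a Friday, so the first Sunday is November 3.
1 April 2020 is a Wednesday, so the first Sunday is April 5.
Daylight saving runs 3 November 2019 – 5 April 2020; February 27, 2020 is inside that window, so Rasua Province is at UTC+04:00.
05:36 Rasua Province − 4h = 01:36 UTC.
At the standard offset (UTC+11:45), 01:36 UTC + 11h45m = 13:21 Ethek Republic standard time.
The standard-time date in Ethek Republic, February 27, 2020, lies within the daylight-saving period (23 February – 13 September), so Ethek Republic is on daylight time, UTC+12:45.
01:36 UTC + 12h45m = 14:21 Ethek Republic.

14:21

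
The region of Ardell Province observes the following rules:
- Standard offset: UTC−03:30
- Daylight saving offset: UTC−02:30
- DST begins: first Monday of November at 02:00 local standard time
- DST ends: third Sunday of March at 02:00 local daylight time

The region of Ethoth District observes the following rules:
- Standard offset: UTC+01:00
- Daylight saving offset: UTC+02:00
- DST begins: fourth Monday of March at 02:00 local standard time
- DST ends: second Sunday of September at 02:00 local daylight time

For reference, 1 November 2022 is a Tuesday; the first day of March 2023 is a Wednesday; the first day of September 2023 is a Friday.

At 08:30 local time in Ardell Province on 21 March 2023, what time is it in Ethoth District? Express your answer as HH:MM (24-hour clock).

1 November 2022 is a Tuesday, so the first Monday is November 7.
1 March 2023 is a Wednesday, so the first Sunday is March 5 and the third is March 19.
21 March 2023 does not fall between 7 November 2022 and 19 March 2023, so daylight saving is not in effect and Ardell Province is at UTC−03:30.
08:30 Ardell Province + 3h30m = 12:00 UTC.
1 March 2023 is a Wednesday, so the first Monday is March 6 and the fourth is March 27.
1 September 2023 is a Friday, so the first Sunday is September 3 and the second is September 10.
At the standard offset (UTC+01:00), 12:00 UTC + 1h = 13:00 Ethoth District standard time.
The standard-time date in Ethoth District, 21 March 2023, is outside the daylight-saving period (27 March – 10 September), so Ethoth District is on standard time, UTC+01:00.
12:00 UTC + 1h = 13:00 Ethoth District.

13:00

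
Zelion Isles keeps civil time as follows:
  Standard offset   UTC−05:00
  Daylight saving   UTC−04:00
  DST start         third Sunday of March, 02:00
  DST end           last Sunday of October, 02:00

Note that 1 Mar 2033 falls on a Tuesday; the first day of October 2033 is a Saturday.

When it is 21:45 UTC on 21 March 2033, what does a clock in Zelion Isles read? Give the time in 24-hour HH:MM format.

1 March 2033 is a Tuesday, so the first Sunday is March 6 and the third is March 20.
1 October 2033 is a Saturday, so Sundays fall on 2, 9, 16, 23, 30; the last is October 30.
At the standard offset (UTC−05:00), 21:45 UTC − 5h = 16:45 Zelion Isles standard time.
Daylight saving runs 20 March – 30 October; the standard-time date in Zelion Isles, 21 March 2033, is inside that window, so Zelion Isles is at UTC−04:00.
21:45 UTC − 4h = 17:45 local.

17:45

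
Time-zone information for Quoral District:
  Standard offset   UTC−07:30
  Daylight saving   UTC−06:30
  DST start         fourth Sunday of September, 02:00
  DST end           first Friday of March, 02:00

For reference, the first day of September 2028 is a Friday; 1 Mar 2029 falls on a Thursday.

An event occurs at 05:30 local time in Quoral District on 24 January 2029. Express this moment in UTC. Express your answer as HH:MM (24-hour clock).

12:00

1 September 2028 is a Friday, so the first Sunday is September 3 and the fourth is September 24.
1 March 2029 is a Thursday, so the first Friday is March 2.
24 January 2029 lies within the daylight-saving period (24 September 2028 – 2 March 2029), so Quoral District is on daylight time, UTC−06:30.
05:30 local + 6h30m = 12:00 UTC.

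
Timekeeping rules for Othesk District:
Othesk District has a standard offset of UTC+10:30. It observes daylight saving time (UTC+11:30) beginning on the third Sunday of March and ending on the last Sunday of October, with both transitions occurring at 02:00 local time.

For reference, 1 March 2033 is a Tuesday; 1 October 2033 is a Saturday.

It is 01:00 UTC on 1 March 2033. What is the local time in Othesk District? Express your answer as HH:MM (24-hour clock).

11:30

1 March 2033 is a Tuesday, so the first Sunday is March 6 and the third is March 20.
1 October 2033 is a Saturday, so Sundays fall on 2, 9, 16, 23, 30; the last is October 30.
At the standard offset (UTC+10:30), 01:00 UTC + 10h30m = 11:30 Othesk District standard time.
The standard-time date in Othesk District, 1 March 2033, does not fall between 20 March and 30 October, so daylight saving is not in effect and Othesk District is at UTC+10:30.
01:00 UTC + 10h30m = 11:30 local.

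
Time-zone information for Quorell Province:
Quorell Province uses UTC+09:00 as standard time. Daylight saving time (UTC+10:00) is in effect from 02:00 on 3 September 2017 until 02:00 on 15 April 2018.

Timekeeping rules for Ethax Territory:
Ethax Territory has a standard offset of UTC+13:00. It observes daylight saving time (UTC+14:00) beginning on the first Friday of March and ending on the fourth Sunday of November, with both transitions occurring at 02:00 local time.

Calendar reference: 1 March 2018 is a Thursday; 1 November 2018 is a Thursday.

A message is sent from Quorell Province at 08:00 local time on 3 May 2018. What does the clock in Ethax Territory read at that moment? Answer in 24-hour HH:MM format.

13:00

Daylight saving runs 3 September 2017 – 15 April 2018; 3 May 2018 is outside that window, so Quorell Province is on standard time at UTC+09:00.
08:00 Quorell Province − 9h = 23:00 UTC (rolling into the previous day, 2 May 2018).
1 March 2018 is a Thursday, so the first Friday is March 2.
1 November 2018 is a Thursday, so the first Sunday is November 4 and the fourth is November 25.
At the standard offset (UTC+13:00), 23:00 UTC + 13h = 12:00 Ethax Territory standard time (rolling into the next day, 3 May 2018).
The standard-time date in Ethax Territory, 3 May 2018, falls between 2 March and 25 November, so daylight saving is in effect and Ethax Territory is at UTC+14:00.
23:00 UTC + 14h = 13:00 Ethax Territory (rolling into the next day, 3 May 2018).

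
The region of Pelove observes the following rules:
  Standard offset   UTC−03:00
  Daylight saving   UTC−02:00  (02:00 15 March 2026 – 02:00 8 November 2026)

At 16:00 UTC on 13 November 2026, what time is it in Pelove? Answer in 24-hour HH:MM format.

13:00

At the standard offset (UTC−03:00), 16:00 UTC − 3h = 13:00 Pelove standard time.
The standard-time date in Pelove, 13 November 2026, does not fall between 15 March and 8 November, so daylight saving is not in effect and Pelove is at UTC−03:00.
16:00 UTC − 3h = 13:00 local.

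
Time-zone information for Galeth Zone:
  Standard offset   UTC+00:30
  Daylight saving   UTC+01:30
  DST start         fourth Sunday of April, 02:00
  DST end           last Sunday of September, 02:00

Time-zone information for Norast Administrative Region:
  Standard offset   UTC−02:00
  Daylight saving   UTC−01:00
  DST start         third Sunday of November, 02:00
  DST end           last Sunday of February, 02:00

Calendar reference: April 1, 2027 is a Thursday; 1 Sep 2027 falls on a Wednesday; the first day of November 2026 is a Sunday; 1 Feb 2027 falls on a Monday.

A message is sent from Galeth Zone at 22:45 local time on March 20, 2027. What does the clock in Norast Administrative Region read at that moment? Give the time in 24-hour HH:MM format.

1 April 2027 is a Thursday, so the first Sunday is April 4 and the fourth is April 25.
1 September 2027 is a Wednesday, so Sundays fall on 5, 12, 19, 26; the last is September 26.
March 20, 2027 is outside the daylight-saving period (25 April – 26 September), so Galeth Zone is on standard time, UTC+00:30.
22:45 Galeth Zone − 0h30m = 22:15 UTC.
1 November 2026 is a Sunday, so the first Sunday is November 1 and the third is November 15.
1 February 2027 is a Monday, so Sundays fall on 7, 14, 21, 28; the last is February 28.
At the standard offset (UTC−02:00), 22:15 UTC − 2h = 20:15 Norast Administrative Region standard time.
Daylight saving runs 15 November 2026 – 28 February 2027; the standard-time date in Norast Administrative Region, March 20, 2027, is outside that window, so Norast Administrative Region is on standard time at UTC−02:00.
22:15 UTC − 2h = 20:15 Norast Administrative Region.

20:15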